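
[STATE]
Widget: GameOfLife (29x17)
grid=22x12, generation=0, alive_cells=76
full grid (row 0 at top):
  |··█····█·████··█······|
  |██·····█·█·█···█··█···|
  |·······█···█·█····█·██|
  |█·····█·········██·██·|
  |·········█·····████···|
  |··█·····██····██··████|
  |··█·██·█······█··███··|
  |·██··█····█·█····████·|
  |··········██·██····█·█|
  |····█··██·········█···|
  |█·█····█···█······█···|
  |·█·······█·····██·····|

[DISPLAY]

Gen: 0                       
··█····█·████··█······       
██·····█·█·█···█··█···       
·······█···█·█····█·██       
█·····█·········██·██·       
·········█·····████···       
··█·····██····██··████       
··█·██·█······█··███··       
·██··█····█·█····████·       
··········██·██····█·█       
····█··██·········█···       
█·█····█···█······█···       
·█·······█·····██·····       
                             
                             
                             
                             


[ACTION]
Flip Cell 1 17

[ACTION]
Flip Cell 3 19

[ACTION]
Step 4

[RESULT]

Gen: 4                       
·█·············█·█·█··       
█·█·······█·······█···       
█·█····███····█·█·····       
·█·····█·█····█·██····       
····████·█·····█·····█       
······███···········██       
··██··█·██······█·····       
██··············██····       
·█····················       
·····██··█············       
····█···█········██···       
······················       
                             
                             
                             
                             


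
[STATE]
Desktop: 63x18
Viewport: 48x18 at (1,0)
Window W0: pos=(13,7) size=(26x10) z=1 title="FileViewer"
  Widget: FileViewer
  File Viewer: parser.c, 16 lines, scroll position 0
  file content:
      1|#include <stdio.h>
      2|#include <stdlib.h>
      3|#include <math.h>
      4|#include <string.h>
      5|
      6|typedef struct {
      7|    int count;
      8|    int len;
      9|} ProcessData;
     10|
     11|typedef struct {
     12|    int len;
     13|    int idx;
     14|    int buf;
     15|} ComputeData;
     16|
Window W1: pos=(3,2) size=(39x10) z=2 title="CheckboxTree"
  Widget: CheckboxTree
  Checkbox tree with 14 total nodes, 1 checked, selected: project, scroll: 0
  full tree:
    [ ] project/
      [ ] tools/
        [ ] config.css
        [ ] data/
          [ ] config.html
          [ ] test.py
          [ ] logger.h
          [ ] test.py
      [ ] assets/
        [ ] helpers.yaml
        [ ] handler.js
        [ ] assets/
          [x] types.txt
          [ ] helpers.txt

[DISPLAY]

                                                
                                                
  ┏━━━━━━━━━━━━━━━━━━━━━━━━━━━━━━━━━━━━━┓       
  ┃ CheckboxTree                        ┃       
  ┠─────────────────────────────────────┨       
  ┃>[-] project/                        ┃       
  ┃   [ ] tools/                        ┃       
  ┃     [ ] config.css                  ┃       
  ┃     [ ] data/                       ┃       
  ┃       [ ] config.html               ┃       
  ┃       [ ] test.py                   ┃       
  ┗━━━━━━━━━━━━━━━━━━━━━━━━━━━━━━━━━━━━━┛       
            ┃#include <math.h>      ░┃          
            ┃#include <string.h>    ░┃          
            ┃                       ░┃          
            ┃typedef struct {       ▼┃          
            ┗━━━━━━━━━━━━━━━━━━━━━━━━┛          
                                                


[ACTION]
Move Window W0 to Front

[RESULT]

                                                
                                                
  ┏━━━━━━━━━━━━━━━━━━━━━━━━━━━━━━━━━━━━━┓       
  ┃ CheckboxTree                        ┃       
  ┠─────────────────────────────────────┨       
  ┃>[-] project/                        ┃       
  ┃   [ ] tools/                        ┃       
  ┃     [ ] ┏━━━━━━━━━━━━━━━━━━━━━━━━┓  ┃       
  ┃     [ ] ┃ FileViewer             ┃  ┃       
  ┃       [ ┠────────────────────────┨  ┃       
  ┃       [ ┃#include <stdio.h>     ▲┃  ┃       
  ┗━━━━━━━━━┃#include <stdlib.h>    █┃━━┛       
            ┃#include <math.h>      ░┃          
            ┃#include <string.h>    ░┃          
            ┃                       ░┃          
            ┃typedef struct {       ▼┃          
            ┗━━━━━━━━━━━━━━━━━━━━━━━━┛          
                                                


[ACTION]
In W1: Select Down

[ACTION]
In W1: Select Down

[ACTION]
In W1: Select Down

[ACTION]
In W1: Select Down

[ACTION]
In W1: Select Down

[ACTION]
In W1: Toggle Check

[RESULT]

                                                
                                                
  ┏━━━━━━━━━━━━━━━━━━━━━━━━━━━━━━━━━━━━━┓       
  ┃ CheckboxTree                        ┃       
  ┠─────────────────────────────────────┨       
  ┃ [-] project/                        ┃       
  ┃   [-] tools/                        ┃       
  ┃     [ ] ┏━━━━━━━━━━━━━━━━━━━━━━━━┓  ┃       
  ┃     [-] ┃ FileViewer             ┃  ┃       
  ┃       [ ┠────────────────────────┨  ┃       
  ┃>      [x┃#include <stdio.h>     ▲┃  ┃       
  ┗━━━━━━━━━┃#include <stdlib.h>    █┃━━┛       
            ┃#include <math.h>      ░┃          
            ┃#include <string.h>    ░┃          
            ┃                       ░┃          
            ┃typedef struct {       ▼┃          
            ┗━━━━━━━━━━━━━━━━━━━━━━━━┛          
                                                


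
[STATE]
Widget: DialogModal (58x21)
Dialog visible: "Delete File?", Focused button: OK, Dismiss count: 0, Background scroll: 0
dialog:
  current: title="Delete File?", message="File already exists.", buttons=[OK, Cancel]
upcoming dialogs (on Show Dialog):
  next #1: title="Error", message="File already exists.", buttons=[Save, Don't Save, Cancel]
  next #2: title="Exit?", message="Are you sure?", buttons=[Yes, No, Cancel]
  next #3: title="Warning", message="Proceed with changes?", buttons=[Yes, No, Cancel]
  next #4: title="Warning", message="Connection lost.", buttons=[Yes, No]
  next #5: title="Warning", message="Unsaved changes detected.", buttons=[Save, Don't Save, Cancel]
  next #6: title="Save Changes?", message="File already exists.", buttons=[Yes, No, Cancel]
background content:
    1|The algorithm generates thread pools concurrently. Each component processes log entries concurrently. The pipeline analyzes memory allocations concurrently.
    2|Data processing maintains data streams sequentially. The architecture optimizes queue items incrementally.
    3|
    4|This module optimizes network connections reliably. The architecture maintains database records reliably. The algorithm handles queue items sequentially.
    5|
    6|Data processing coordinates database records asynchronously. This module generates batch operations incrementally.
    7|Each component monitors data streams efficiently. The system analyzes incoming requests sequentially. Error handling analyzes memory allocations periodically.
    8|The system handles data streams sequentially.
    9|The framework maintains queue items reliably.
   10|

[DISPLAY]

The algorithm generates thread pools concurrently. Each co
Data processing maintains data streams sequentially. The a
                                                          
This module optimizes network connections reliably. The ar
                                                          
Data processing coordinates database records asynchronousl
Each component monitors data streams efficiently. The syst
The system handles data streams sequentially.             
The framework mai┌──────────────────────┐bly.             
                 │     Delete File?     │                 
                 │ File already exists. │                 
                 │    [OK]  Cancel      │                 
                 └──────────────────────┘                 
                                                          
                                                          
                                                          
                                                          
                                                          
                                                          
                                                          
                                                          


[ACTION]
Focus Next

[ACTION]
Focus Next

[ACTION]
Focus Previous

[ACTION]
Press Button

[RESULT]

The algorithm generates thread pools concurrently. Each co
Data processing maintains data streams sequentially. The a
                                                          
This module optimizes network connections reliably. The ar
                                                          
Data processing coordinates database records asynchronousl
Each component monitors data streams efficiently. The syst
The system handles data streams sequentially.             
The framework maintains queue items reliably.             
                                                          
                                                          
                                                          
                                                          
                                                          
                                                          
                                                          
                                                          
                                                          
                                                          
                                                          
                                                          


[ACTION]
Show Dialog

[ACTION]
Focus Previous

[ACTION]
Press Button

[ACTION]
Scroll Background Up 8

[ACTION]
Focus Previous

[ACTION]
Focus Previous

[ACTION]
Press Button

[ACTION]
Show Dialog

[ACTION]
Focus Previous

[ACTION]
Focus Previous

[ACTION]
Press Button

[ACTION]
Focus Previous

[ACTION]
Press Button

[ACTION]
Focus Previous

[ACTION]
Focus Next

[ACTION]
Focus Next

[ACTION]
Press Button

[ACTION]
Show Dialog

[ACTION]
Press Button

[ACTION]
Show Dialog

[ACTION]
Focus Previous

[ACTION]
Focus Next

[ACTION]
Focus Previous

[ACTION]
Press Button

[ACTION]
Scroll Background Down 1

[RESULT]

Data processing maintains data streams sequentially. The a
                                                          
This module optimizes network connections reliably. The ar
                                                          
Data processing coordinates database records asynchronousl
Each component monitors data streams efficiently. The syst
The system handles data streams sequentially.             
The framework maintains queue items reliably.             
                                                          
                                                          
                                                          
                                                          
                                                          
                                                          
                                                          
                                                          
                                                          
                                                          
                                                          
                                                          
                                                          


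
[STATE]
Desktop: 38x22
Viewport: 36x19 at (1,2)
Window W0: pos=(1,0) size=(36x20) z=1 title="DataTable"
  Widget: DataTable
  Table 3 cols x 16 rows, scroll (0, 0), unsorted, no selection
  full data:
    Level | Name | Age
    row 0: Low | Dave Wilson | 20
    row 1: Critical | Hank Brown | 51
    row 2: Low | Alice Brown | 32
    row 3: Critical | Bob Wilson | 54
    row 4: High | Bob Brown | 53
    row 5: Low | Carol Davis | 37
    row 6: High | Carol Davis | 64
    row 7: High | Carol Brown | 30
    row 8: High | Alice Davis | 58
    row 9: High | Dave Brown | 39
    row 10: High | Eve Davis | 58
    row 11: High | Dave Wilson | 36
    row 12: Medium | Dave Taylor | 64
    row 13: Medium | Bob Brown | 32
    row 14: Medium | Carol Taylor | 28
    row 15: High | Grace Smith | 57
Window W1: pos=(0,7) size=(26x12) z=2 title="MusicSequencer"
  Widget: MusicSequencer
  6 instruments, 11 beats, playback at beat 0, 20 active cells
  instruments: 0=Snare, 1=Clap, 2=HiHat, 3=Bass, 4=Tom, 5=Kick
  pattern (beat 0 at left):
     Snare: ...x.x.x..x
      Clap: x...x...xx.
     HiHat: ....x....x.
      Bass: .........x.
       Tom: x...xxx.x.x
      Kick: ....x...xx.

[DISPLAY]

┠──────────────────────────────────┨
┃Level   │Name        │Age         ┃
┃────────┼────────────┼───         ┃
┃Low     │Dave Wilson │20          ┃
┃Critical│Hank Brown  │51          ┃
━━━━━━━━━━━━━━━━━━━━━━━━┓          ┃
 MusicSequencer         ┃          ┃
────────────────────────┨          ┃
      ▼1234567890       ┃          ┃
 Snare···█·█·█··█       ┃          ┃
  Clap█···█···██·       ┃          ┃
 HiHat····█····█·       ┃          ┃
  Bass·········█·       ┃          ┃
   Tom█···███·█·█       ┃          ┃
  Kick····█···██·       ┃          ┃
                        ┃          ┃
━━━━━━━━━━━━━━━━━━━━━━━━┛          ┃
┗━━━━━━━━━━━━━━━━━━━━━━━━━━━━━━━━━━┛
                                    


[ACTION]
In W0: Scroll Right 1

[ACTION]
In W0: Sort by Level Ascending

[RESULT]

┠──────────────────────────────────┨
┃Level  ▲│Name        │Age         ┃
┃────────┼────────────┼───         ┃
┃Critical│Hank Brown  │51          ┃
┃Critical│Bob Wilson  │54          ┃
━━━━━━━━━━━━━━━━━━━━━━━━┓          ┃
 MusicSequencer         ┃          ┃
────────────────────────┨          ┃
      ▼1234567890       ┃          ┃
 Snare···█·█·█··█       ┃          ┃
  Clap█···█···██·       ┃          ┃
 HiHat····█····█·       ┃          ┃
  Bass·········█·       ┃          ┃
   Tom█···███·█·█       ┃          ┃
  Kick····█···██·       ┃          ┃
                        ┃          ┃
━━━━━━━━━━━━━━━━━━━━━━━━┛          ┃
┗━━━━━━━━━━━━━━━━━━━━━━━━━━━━━━━━━━┛
                                    


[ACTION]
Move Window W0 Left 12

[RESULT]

──────────────────────────────────┨ 
Level  ▲│Name        │Age         ┃ 
────────┼────────────┼───         ┃ 
Critical│Hank Brown  │51          ┃ 
Critical│Bob Wilson  │54          ┃ 
━━━━━━━━━━━━━━━━━━━━━━━━┓         ┃ 
 MusicSequencer         ┃         ┃ 
────────────────────────┨         ┃ 
      ▼1234567890       ┃         ┃ 
 Snare···█·█·█··█       ┃         ┃ 
  Clap█···█···██·       ┃         ┃ 
 HiHat····█····█·       ┃         ┃ 
  Bass·········█·       ┃         ┃ 
   Tom█···███·█·█       ┃         ┃ 
  Kick····█···██·       ┃         ┃ 
                        ┃         ┃ 
━━━━━━━━━━━━━━━━━━━━━━━━┛         ┃ 
━━━━━━━━━━━━━━━━━━━━━━━━━━━━━━━━━━┛ 
                                    


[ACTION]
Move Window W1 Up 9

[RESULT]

────────────────────────┨─────────┨ 
      ▼1234567890       ┃         ┃ 
 Snare···█·█·█··█       ┃         ┃ 
  Clap█···█···██·       ┃         ┃ 
 HiHat····█····█·       ┃         ┃ 
  Bass·········█·       ┃         ┃ 
   Tom█···███·█·█       ┃         ┃ 
  Kick····█···██·       ┃         ┃ 
                        ┃         ┃ 
━━━━━━━━━━━━━━━━━━━━━━━━┛         ┃ 
High    │Eve Davis   │58          ┃ 
High    │Dave Wilson │36          ┃ 
High    │Grace Smith │57          ┃ 
Low     │Dave Wilson │20          ┃ 
Low     │Alice Brown │32          ┃ 
Low     │Carol Davis │37          ┃ 
Medium  │Dave Taylor │64          ┃ 
━━━━━━━━━━━━━━━━━━━━━━━━━━━━━━━━━━┛ 
                                    


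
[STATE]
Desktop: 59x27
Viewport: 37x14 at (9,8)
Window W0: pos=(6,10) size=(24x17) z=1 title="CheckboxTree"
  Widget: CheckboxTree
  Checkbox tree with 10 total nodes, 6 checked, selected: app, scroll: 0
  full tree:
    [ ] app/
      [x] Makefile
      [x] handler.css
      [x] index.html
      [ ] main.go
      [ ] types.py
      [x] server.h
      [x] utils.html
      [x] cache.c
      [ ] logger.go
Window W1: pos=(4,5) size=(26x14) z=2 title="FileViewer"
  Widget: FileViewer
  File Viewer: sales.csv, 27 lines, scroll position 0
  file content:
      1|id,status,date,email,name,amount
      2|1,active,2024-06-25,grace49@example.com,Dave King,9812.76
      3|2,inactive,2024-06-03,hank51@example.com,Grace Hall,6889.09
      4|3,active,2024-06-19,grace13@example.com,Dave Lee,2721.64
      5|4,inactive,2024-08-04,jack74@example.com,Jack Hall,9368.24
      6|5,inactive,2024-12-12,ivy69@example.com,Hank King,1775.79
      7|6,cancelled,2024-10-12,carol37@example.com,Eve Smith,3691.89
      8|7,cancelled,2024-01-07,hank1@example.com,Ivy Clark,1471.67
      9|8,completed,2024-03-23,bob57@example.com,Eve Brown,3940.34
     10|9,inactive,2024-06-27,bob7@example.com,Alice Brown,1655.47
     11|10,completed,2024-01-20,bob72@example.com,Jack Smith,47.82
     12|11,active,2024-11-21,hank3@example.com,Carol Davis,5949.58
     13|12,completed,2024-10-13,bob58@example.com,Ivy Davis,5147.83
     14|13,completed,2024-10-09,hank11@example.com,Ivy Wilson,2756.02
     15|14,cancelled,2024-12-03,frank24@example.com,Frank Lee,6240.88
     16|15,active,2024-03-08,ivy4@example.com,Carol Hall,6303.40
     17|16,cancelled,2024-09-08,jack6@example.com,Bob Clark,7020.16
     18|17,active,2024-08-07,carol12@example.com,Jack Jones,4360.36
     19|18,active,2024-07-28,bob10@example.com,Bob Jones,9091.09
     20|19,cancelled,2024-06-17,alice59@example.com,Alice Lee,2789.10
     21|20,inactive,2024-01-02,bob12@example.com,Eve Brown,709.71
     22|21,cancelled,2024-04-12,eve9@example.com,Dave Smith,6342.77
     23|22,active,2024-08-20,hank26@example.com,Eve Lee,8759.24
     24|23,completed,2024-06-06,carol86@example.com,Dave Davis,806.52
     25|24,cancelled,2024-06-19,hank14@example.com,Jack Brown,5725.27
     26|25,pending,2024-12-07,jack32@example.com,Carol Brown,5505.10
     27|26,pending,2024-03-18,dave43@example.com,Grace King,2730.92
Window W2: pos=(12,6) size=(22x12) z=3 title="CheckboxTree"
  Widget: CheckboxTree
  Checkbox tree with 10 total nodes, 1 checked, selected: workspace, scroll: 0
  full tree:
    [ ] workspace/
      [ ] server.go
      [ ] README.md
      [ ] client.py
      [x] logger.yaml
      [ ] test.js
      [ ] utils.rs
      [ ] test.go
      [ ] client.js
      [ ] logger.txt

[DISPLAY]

tat┠────────────────────┨            
tiv┃>[-] workspace/     ┃            
act┃   [ ] server.go    ┃            
tiv┃   [ ] README.md    ┃            
act┃   [ ] client.py    ┃            
act┃   [x] logger.yaml  ┃            
nce┃   [ ] test.js      ┃            
nce┃   [ ] utils.rs     ┃            
mpl┃   [ ] test.go      ┃            
act┗━━━━━━━━━━━━━━━━━━━━┛            
━━━━━━━━━━━━━━━━━━━━┛                
 [x] server.h       ┃                
 [x] utils.html     ┃                
 [x] cache.c        ┃                


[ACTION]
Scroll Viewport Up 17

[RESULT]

                                     
                                     
                                     
                                     
                                     
━━━━━━━━━━━━━━━━━━━━┓                
eVi┏━━━━━━━━━━━━━━━━━━━━┓            
───┃ CheckboxTree       ┃            
tat┠────────────────────┨            
tiv┃>[-] workspace/     ┃            
act┃   [ ] server.go    ┃            
tiv┃   [ ] README.md    ┃            
act┃   [ ] client.py    ┃            
act┃   [x] logger.yaml  ┃            


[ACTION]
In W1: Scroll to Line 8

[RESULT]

                                     
                                     
                                     
                                     
                                     
━━━━━━━━━━━━━━━━━━━━┓                
eVi┏━━━━━━━━━━━━━━━━━━━━┓            
───┃ CheckboxTree       ┃            
nce┠────────────────────┨            
mpl┃>[-] workspace/     ┃            
act┃   [ ] server.go    ┃            
omp┃   [ ] README.md    ┃            
cti┃   [ ] client.py    ┃            
omp┃   [x] logger.yaml  ┃            


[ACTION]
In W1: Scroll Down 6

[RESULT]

                                     
                                     
                                     
                                     
                                     
━━━━━━━━━━━━━━━━━━━━┓                
eVi┏━━━━━━━━━━━━━━━━━━━━┓            
───┃ CheckboxTree       ┃            
omp┠────────────────────┨            
anc┃>[-] workspace/     ┃            
cti┃   [ ] server.go    ┃            
anc┃   [ ] README.md    ┃            
cti┃   [ ] client.py    ┃            
cti┃   [x] logger.yaml  ┃            


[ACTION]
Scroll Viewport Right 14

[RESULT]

                                     
                                     
                                     
                                     
                                     
━━━━━━━┓                             
━━━━━━━━━━━┓                         
Tree       ┃                         
───────────┨                         
space/     ┃                         
rver.go    ┃                         
ADME.md    ┃                         
ient.py    ┃                         
gger.yaml  ┃                         


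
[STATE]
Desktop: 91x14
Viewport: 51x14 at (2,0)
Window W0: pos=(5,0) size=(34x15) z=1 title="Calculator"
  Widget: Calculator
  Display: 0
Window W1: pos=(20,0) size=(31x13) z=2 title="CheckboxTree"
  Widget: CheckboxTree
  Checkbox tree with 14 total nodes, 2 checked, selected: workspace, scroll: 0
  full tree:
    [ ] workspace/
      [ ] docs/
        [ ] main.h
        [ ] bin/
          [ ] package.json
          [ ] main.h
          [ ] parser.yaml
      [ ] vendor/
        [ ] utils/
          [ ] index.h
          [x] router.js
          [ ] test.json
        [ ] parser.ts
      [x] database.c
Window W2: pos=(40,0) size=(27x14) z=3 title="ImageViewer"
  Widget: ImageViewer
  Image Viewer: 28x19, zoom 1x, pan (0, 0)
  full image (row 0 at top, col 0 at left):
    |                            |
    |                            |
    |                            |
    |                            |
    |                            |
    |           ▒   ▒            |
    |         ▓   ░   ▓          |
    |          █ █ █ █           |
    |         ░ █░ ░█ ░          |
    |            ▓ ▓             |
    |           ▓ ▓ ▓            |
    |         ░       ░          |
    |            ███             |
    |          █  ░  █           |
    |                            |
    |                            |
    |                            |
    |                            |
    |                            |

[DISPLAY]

   ┏━━━━━━━━━━━━━━┏━━━━━━━━━━━━━━━━━━━┏━━━━━━━━━━━━
   ┃ Calculator   ┃ CheckboxTree      ┃ ImageViewer
   ┠──────────────┠───────────────────┠────────────
   ┃              ┃>[-] workspace/    ┃            
   ┃┌───┬───┬───┬─┃   [ ] docs/       ┃            
   ┃│ 7 │ 8 │ 9 │ ┃     [ ] main.h    ┃            
   ┃├───┼───┼───┼─┃     [ ] bin/      ┃            
   ┃│ 4 │ 5 │ 6 │ ┃       [ ] package.┃            
   ┃├───┼───┼───┼─┃       [ ] main.h  ┃           ▒
   ┃│ 1 │ 2 │ 3 │ ┃       [ ] parser.y┃         ▓  
   ┃├───┼───┼───┼─┃   [-] vendor/     ┃          █ 
   ┃│ 0 │ . │ = │ ┃     [-] utils/    ┃         ░ █
   ┃├───┼───┼───┼─┗━━━━━━━━━━━━━━━━━━━┃            
   ┃│ C │ MC│ MR│ M+│               ┃ ┗━━━━━━━━━━━━


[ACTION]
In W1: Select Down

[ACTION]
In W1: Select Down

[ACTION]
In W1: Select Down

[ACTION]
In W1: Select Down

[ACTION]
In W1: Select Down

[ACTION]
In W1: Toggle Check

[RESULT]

   ┏━━━━━━━━━━━━━━┏━━━━━━━━━━━━━━━━━━━┏━━━━━━━━━━━━
   ┃ Calculator   ┃ CheckboxTree      ┃ ImageViewer
   ┠──────────────┠───────────────────┠────────────
   ┃              ┃ [-] workspace/    ┃            
   ┃┌───┬───┬───┬─┃   [-] docs/       ┃            
   ┃│ 7 │ 8 │ 9 │ ┃     [ ] main.h    ┃            
   ┃├───┼───┼───┼─┃     [-] bin/      ┃            
   ┃│ 4 │ 5 │ 6 │ ┃       [ ] package.┃            
   ┃├───┼───┼───┼─┃>      [x] main.h  ┃           ▒
   ┃│ 1 │ 2 │ 3 │ ┃       [ ] parser.y┃         ▓  
   ┃├───┼───┼───┼─┃   [-] vendor/     ┃          █ 
   ┃│ 0 │ . │ = │ ┃     [-] utils/    ┃         ░ █
   ┃├───┼───┼───┼─┗━━━━━━━━━━━━━━━━━━━┃            
   ┃│ C │ MC│ MR│ M+│               ┃ ┗━━━━━━━━━━━━


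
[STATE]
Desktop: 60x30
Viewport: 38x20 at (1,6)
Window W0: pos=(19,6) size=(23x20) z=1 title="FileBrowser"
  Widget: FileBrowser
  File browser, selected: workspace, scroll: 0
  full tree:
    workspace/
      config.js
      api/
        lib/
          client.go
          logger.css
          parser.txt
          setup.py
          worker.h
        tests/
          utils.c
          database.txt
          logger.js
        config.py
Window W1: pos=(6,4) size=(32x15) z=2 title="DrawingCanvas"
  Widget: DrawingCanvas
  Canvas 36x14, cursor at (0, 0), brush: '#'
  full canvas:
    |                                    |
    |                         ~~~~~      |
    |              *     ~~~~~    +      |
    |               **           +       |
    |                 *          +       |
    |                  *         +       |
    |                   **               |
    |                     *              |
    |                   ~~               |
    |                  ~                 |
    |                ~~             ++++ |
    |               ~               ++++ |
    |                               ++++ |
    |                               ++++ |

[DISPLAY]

     ┠──────────────────────────────┨━
     ┃+                             ┃ 
     ┃                         ~~~~~┃─
     ┃              *     ~~~~~    +┃ 
     ┃               **           + ┃ 
     ┃                 *          + ┃ 
     ┃                  *         + ┃ 
     ┃                   **         ┃ 
     ┃                     *        ┃ 
     ┃                   ~~         ┃ 
     ┃                  ~           ┃ 
     ┃                ~~            ┃ 
     ┗━━━━━━━━━━━━━━━━━━━━━━━━━━━━━━┛ 
                  ┃                   
                  ┃                   
                  ┃                   
                  ┃                   
                  ┃                   
                  ┃                   
                  ┗━━━━━━━━━━━━━━━━━━━


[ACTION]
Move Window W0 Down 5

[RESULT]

     ┠──────────────────────────────┨ 
     ┃+                             ┃ 
     ┃                         ~~~~~┃ 
     ┃              *     ~~~~~    +┃ 
     ┃               **           + ┃━
     ┃                 *          + ┃ 
     ┃                  *         + ┃─
     ┃                   **         ┃ 
     ┃                     *        ┃ 
     ┃                   ~~         ┃ 
     ┃                  ~           ┃ 
     ┃                ~~            ┃ 
     ┗━━━━━━━━━━━━━━━━━━━━━━━━━━━━━━┛ 
                  ┃                   
                  ┃                   
                  ┃                   
                  ┃                   
                  ┃                   
                  ┃                   
                  ┃                   


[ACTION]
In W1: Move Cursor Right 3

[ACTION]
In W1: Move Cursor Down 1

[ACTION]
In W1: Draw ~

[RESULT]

     ┠──────────────────────────────┨ 
     ┃                              ┃ 
     ┃   ~                     ~~~~~┃ 
     ┃              *     ~~~~~    +┃ 
     ┃               **           + ┃━
     ┃                 *          + ┃ 
     ┃                  *         + ┃─
     ┃                   **         ┃ 
     ┃                     *        ┃ 
     ┃                   ~~         ┃ 
     ┃                  ~           ┃ 
     ┃                ~~            ┃ 
     ┗━━━━━━━━━━━━━━━━━━━━━━━━━━━━━━┛ 
                  ┃                   
                  ┃                   
                  ┃                   
                  ┃                   
                  ┃                   
                  ┃                   
                  ┃                   


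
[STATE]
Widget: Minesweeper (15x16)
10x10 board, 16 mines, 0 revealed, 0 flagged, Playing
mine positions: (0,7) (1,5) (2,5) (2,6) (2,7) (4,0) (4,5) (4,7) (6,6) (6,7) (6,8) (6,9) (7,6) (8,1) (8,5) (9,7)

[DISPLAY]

■■■■■■■■■■     
■■■■■■■■■■     
■■■■■■■■■■     
■■■■■■■■■■     
■■■■■■■■■■     
■■■■■■■■■■     
■■■■■■■■■■     
■■■■■■■■■■     
■■■■■■■■■■     
■■■■■■■■■■     
               
               
               
               
               
               


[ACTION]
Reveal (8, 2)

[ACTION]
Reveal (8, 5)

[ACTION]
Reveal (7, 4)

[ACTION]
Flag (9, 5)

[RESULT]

■■■■■■■✹■■     
■■■■■✹■■■■     
■■■■■✹✹✹■■     
■■■■■■■■■■     
✹■■■■✹■✹■■     
■■■■■■■■■■     
■■■■■■✹✹✹✹     
■■■■■■✹■■■     
■✹1■■✹■■■■     
■■■■■■■✹■■     
               
               
               
               
               
               


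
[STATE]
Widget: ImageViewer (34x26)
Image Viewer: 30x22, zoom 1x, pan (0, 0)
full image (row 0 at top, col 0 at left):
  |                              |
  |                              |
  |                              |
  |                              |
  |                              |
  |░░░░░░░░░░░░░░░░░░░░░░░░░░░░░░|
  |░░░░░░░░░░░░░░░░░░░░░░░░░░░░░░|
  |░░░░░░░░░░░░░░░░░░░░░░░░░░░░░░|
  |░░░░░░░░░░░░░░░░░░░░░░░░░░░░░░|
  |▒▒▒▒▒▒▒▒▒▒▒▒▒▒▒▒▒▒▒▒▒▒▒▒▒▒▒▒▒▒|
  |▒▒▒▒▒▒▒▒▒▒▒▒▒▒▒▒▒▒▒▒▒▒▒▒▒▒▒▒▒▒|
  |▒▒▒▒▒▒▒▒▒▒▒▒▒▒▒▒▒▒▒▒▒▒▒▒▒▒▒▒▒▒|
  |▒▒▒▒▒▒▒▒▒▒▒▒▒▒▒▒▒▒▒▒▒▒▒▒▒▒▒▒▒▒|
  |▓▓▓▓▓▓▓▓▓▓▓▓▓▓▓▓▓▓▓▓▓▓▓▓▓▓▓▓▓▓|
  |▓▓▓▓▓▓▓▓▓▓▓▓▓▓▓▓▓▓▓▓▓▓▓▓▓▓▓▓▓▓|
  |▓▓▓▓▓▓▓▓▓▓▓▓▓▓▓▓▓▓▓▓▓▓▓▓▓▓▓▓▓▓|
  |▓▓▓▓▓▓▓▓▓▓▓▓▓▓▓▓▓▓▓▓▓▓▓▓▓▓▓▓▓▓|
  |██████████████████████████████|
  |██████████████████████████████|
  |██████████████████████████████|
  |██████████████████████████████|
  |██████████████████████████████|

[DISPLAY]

                                  
                                  
                                  
                                  
                                  
░░░░░░░░░░░░░░░░░░░░░░░░░░░░░░    
░░░░░░░░░░░░░░░░░░░░░░░░░░░░░░    
░░░░░░░░░░░░░░░░░░░░░░░░░░░░░░    
░░░░░░░░░░░░░░░░░░░░░░░░░░░░░░    
▒▒▒▒▒▒▒▒▒▒▒▒▒▒▒▒▒▒▒▒▒▒▒▒▒▒▒▒▒▒    
▒▒▒▒▒▒▒▒▒▒▒▒▒▒▒▒▒▒▒▒▒▒▒▒▒▒▒▒▒▒    
▒▒▒▒▒▒▒▒▒▒▒▒▒▒▒▒▒▒▒▒▒▒▒▒▒▒▒▒▒▒    
▒▒▒▒▒▒▒▒▒▒▒▒▒▒▒▒▒▒▒▒▒▒▒▒▒▒▒▒▒▒    
▓▓▓▓▓▓▓▓▓▓▓▓▓▓▓▓▓▓▓▓▓▓▓▓▓▓▓▓▓▓    
▓▓▓▓▓▓▓▓▓▓▓▓▓▓▓▓▓▓▓▓▓▓▓▓▓▓▓▓▓▓    
▓▓▓▓▓▓▓▓▓▓▓▓▓▓▓▓▓▓▓▓▓▓▓▓▓▓▓▓▓▓    
▓▓▓▓▓▓▓▓▓▓▓▓▓▓▓▓▓▓▓▓▓▓▓▓▓▓▓▓▓▓    
██████████████████████████████    
██████████████████████████████    
██████████████████████████████    
██████████████████████████████    
██████████████████████████████    
                                  
                                  
                                  
                                  


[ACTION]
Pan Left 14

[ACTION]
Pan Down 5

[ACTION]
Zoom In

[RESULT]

                                  
                                  
                                  
                                  
                                  
░░░░░░░░░░░░░░░░░░░░░░░░░░░░░░░░░░
░░░░░░░░░░░░░░░░░░░░░░░░░░░░░░░░░░
░░░░░░░░░░░░░░░░░░░░░░░░░░░░░░░░░░
░░░░░░░░░░░░░░░░░░░░░░░░░░░░░░░░░░
░░░░░░░░░░░░░░░░░░░░░░░░░░░░░░░░░░
░░░░░░░░░░░░░░░░░░░░░░░░░░░░░░░░░░
░░░░░░░░░░░░░░░░░░░░░░░░░░░░░░░░░░
░░░░░░░░░░░░░░░░░░░░░░░░░░░░░░░░░░
▒▒▒▒▒▒▒▒▒▒▒▒▒▒▒▒▒▒▒▒▒▒▒▒▒▒▒▒▒▒▒▒▒▒
▒▒▒▒▒▒▒▒▒▒▒▒▒▒▒▒▒▒▒▒▒▒▒▒▒▒▒▒▒▒▒▒▒▒
▒▒▒▒▒▒▒▒▒▒▒▒▒▒▒▒▒▒▒▒▒▒▒▒▒▒▒▒▒▒▒▒▒▒
▒▒▒▒▒▒▒▒▒▒▒▒▒▒▒▒▒▒▒▒▒▒▒▒▒▒▒▒▒▒▒▒▒▒
▒▒▒▒▒▒▒▒▒▒▒▒▒▒▒▒▒▒▒▒▒▒▒▒▒▒▒▒▒▒▒▒▒▒
▒▒▒▒▒▒▒▒▒▒▒▒▒▒▒▒▒▒▒▒▒▒▒▒▒▒▒▒▒▒▒▒▒▒
▒▒▒▒▒▒▒▒▒▒▒▒▒▒▒▒▒▒▒▒▒▒▒▒▒▒▒▒▒▒▒▒▒▒
▒▒▒▒▒▒▒▒▒▒▒▒▒▒▒▒▒▒▒▒▒▒▒▒▒▒▒▒▒▒▒▒▒▒
▓▓▓▓▓▓▓▓▓▓▓▓▓▓▓▓▓▓▓▓▓▓▓▓▓▓▓▓▓▓▓▓▓▓
▓▓▓▓▓▓▓▓▓▓▓▓▓▓▓▓▓▓▓▓▓▓▓▓▓▓▓▓▓▓▓▓▓▓
▓▓▓▓▓▓▓▓▓▓▓▓▓▓▓▓▓▓▓▓▓▓▓▓▓▓▓▓▓▓▓▓▓▓
▓▓▓▓▓▓▓▓▓▓▓▓▓▓▓▓▓▓▓▓▓▓▓▓▓▓▓▓▓▓▓▓▓▓
▓▓▓▓▓▓▓▓▓▓▓▓▓▓▓▓▓▓▓▓▓▓▓▓▓▓▓▓▓▓▓▓▓▓
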